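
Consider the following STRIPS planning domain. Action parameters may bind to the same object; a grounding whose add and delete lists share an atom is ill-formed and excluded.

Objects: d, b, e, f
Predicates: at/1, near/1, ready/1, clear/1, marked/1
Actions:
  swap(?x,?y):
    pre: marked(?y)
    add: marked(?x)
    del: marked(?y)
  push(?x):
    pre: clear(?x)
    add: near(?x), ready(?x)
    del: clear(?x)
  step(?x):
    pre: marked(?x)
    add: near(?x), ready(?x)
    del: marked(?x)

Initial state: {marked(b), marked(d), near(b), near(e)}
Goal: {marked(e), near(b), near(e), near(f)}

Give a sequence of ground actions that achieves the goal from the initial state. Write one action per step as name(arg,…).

swap(e,d); swap(f,b); step(f)

1. swap(e,d)  →  {marked(b), marked(e), near(b), near(e)}
2. swap(f,b)  →  {marked(e), marked(f), near(b), near(e)}
3. step(f)  →  {marked(e), near(b), near(e), near(f), ready(f)}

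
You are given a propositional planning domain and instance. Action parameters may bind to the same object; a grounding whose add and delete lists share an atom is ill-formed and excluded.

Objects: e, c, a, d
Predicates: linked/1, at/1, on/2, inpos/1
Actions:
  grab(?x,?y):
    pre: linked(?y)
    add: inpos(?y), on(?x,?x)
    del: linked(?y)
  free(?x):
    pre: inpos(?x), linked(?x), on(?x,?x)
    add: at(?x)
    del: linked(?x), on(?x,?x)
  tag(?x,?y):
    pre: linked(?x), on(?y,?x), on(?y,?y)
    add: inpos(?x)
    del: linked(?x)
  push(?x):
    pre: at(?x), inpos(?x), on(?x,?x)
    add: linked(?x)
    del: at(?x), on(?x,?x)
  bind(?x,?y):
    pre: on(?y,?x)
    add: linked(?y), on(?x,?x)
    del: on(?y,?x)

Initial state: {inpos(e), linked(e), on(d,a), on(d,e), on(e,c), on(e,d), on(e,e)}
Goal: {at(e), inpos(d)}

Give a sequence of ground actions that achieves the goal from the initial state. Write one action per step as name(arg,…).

1. free(e)  →  {at(e), inpos(e), on(d,a), on(d,e), on(e,c), on(e,d)}
2. bind(e,d)  →  {at(e), inpos(e), linked(d), on(d,a), on(e,c), on(e,d), on(e,e)}
3. grab(e,d)  →  {at(e), inpos(d), inpos(e), on(d,a), on(e,c), on(e,d), on(e,e)}

free(e); bind(e,d); grab(e,d)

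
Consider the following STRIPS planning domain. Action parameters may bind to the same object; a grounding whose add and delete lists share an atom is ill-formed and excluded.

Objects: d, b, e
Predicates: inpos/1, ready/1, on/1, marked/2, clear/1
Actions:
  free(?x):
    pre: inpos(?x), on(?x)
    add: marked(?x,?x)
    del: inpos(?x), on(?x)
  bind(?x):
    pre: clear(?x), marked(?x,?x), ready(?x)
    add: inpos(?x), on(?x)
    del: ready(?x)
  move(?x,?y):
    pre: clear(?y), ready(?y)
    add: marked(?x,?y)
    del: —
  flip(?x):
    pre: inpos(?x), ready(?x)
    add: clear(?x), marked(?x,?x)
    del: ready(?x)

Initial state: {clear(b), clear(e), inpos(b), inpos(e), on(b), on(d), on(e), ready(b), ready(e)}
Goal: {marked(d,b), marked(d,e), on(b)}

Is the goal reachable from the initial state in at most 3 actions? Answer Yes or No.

1. move(d,b)  →  {clear(b), clear(e), inpos(b), inpos(e), marked(d,b), on(b), on(d), on(e), ready(b), ready(e)}
2. move(d,e)  →  {clear(b), clear(e), inpos(b), inpos(e), marked(d,b), marked(d,e), on(b), on(d), on(e), ready(b), ready(e)}
optimal plan length = 2; 2 ≤ 3

Yes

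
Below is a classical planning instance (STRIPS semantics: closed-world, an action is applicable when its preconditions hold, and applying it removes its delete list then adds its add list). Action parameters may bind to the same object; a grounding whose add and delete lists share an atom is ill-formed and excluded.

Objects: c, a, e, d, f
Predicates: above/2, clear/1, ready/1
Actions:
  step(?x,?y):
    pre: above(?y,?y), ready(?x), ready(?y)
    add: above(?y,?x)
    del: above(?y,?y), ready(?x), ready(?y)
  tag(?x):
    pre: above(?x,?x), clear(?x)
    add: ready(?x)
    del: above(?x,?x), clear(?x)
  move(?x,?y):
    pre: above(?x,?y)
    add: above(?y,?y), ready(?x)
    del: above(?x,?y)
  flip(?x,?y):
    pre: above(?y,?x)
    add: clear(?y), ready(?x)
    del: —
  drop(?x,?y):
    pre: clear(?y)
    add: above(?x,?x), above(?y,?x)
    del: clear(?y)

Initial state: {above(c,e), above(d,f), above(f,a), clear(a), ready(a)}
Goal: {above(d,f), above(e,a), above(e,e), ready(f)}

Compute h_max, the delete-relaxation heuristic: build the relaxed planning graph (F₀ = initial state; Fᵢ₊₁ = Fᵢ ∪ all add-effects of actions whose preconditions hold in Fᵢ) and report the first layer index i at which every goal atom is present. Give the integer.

F0 = init (5 atoms)
F1 = F0 ∪ {above(a,a), above(a,c), above(a,d), above(a,e), above(a,f), above(c,c), above(d,d), above(e,e), above(f,f), clear(c), clear(d), clear(f), ready(c), ready(d), ready(e), ready(f)}  (21 atoms)
F2 = F1 ∪ {above(c,a), above(c,d), above(c,f), above(d,a), above(d,c), above(d,e), above(e,a), above(e,c), above(e,d), above(e,f), above(f,c), above(f,d), above(f,e), clear(e)}  (35 atoms)
goal ⊆ F2  ⇒  h_max = 2

2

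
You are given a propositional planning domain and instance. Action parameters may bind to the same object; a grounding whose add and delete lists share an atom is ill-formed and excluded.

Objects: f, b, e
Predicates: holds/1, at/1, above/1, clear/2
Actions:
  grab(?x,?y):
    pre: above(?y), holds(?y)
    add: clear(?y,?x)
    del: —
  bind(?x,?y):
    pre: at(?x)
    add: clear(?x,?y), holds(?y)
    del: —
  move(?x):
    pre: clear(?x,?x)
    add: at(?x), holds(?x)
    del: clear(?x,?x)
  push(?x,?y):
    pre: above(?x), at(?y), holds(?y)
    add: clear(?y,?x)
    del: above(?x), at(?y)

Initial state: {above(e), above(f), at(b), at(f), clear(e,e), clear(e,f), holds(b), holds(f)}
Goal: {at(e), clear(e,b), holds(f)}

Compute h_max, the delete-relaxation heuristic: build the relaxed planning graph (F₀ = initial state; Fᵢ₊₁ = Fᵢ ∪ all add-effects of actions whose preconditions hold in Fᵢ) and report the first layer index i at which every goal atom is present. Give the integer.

2

F0 = init (8 atoms)
F1 = F0 ∪ {at(e), clear(b,b), clear(b,e), clear(b,f), clear(f,b), clear(f,e), clear(f,f), holds(e)}  (16 atoms)
F2 = F1 ∪ {clear(e,b)}  (17 atoms)
goal ⊆ F2  ⇒  h_max = 2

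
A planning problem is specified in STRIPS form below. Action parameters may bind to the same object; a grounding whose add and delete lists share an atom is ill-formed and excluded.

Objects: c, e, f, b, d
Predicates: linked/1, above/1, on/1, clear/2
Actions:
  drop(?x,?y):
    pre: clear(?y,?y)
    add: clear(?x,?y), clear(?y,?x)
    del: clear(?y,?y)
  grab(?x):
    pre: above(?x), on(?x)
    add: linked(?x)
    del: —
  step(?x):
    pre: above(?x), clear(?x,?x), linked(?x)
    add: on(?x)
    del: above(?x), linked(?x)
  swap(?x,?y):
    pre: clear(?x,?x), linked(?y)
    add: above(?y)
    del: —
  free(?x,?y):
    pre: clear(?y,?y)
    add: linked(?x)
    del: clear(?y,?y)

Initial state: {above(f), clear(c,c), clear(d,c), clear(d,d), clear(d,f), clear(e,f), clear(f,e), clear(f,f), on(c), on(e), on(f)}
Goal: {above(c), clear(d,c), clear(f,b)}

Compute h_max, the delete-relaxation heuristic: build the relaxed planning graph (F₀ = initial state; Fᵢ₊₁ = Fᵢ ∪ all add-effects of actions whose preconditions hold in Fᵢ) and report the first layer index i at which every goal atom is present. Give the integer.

2

F0 = init (11 atoms)
F1 = F0 ∪ {clear(b,c), clear(b,d), clear(b,f), clear(c,b), clear(c,d), clear(c,e), clear(c,f), clear(d,b), clear(d,e), clear(e,c), clear(e,d), clear(f,b), clear(f,c), clear(f,d), linked(b), linked(c), linked(d), linked(e), linked(f)}  (30 atoms)
F2 = F1 ∪ {above(b), above(c), above(d), above(e)}  (34 atoms)
goal ⊆ F2  ⇒  h_max = 2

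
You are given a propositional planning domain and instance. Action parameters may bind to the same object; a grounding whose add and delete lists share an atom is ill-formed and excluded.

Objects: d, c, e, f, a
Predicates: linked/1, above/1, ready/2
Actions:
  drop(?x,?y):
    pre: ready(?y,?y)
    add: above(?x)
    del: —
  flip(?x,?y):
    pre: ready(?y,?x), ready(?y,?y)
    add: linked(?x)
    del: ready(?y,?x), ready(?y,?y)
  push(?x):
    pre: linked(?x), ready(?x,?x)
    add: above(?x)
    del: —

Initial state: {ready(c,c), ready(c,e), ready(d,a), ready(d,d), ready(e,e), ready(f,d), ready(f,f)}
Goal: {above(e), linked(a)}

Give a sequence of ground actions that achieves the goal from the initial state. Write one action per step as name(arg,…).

1. drop(e,d)  →  {above(e), ready(c,c), ready(c,e), ready(d,a), ready(d,d), ready(e,e), ready(f,d), ready(f,f)}
2. flip(a,d)  →  {above(e), linked(a), ready(c,c), ready(c,e), ready(e,e), ready(f,d), ready(f,f)}

drop(e,d); flip(a,d)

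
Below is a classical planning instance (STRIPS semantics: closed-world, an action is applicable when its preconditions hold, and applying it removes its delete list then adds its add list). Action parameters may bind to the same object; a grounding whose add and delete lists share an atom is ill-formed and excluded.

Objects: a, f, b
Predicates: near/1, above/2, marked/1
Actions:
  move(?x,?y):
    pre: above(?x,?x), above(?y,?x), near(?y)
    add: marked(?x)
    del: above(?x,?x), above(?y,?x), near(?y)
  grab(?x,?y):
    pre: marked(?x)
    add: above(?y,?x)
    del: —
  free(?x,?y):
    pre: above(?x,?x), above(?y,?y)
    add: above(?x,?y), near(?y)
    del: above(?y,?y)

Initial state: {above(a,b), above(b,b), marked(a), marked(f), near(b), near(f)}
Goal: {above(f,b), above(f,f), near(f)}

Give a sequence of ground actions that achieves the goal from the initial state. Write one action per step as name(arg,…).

grab(f,f); free(f,b)

1. grab(f,f)  →  {above(a,b), above(b,b), above(f,f), marked(a), marked(f), near(b), near(f)}
2. free(f,b)  →  {above(a,b), above(f,b), above(f,f), marked(a), marked(f), near(b), near(f)}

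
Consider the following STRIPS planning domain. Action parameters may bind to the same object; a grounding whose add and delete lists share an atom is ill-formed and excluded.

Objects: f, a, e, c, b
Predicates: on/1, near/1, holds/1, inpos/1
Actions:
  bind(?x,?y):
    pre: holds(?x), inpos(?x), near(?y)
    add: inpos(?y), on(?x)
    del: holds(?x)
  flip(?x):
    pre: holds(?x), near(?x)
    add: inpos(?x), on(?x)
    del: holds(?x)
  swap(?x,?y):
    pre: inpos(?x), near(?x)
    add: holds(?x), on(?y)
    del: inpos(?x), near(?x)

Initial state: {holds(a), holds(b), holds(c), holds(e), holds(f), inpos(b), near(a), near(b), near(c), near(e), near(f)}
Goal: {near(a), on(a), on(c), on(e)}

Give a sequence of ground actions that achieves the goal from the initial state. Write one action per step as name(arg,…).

flip(a); flip(e); flip(c)

1. flip(a)  →  {holds(b), holds(c), holds(e), holds(f), inpos(a), inpos(b), near(a), near(b), near(c), near(e), near(f), on(a)}
2. flip(e)  →  {holds(b), holds(c), holds(f), inpos(a), inpos(b), inpos(e), near(a), near(b), near(c), near(e), near(f), on(a), on(e)}
3. flip(c)  →  {holds(b), holds(f), inpos(a), inpos(b), inpos(c), inpos(e), near(a), near(b), near(c), near(e), near(f), on(a), on(c), on(e)}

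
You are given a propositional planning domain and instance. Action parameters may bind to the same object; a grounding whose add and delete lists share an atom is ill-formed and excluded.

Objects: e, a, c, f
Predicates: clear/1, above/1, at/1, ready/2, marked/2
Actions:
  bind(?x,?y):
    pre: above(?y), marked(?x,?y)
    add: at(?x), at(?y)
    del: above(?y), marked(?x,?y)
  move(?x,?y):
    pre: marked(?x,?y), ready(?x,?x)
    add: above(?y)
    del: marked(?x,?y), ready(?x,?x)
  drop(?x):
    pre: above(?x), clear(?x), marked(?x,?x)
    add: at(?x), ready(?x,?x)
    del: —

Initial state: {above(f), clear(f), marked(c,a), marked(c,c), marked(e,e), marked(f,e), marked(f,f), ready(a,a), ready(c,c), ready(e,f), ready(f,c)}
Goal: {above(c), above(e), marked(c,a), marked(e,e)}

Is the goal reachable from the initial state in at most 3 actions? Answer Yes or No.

1. move(c,c)  →  {above(c), above(f), clear(f), marked(c,a), marked(e,e), marked(f,e), marked(f,f), ready(a,a), ready(e,f), ready(f,c)}
2. drop(f)  →  {above(c), above(f), at(f), clear(f), marked(c,a), marked(e,e), marked(f,e), marked(f,f), ready(a,a), ready(e,f), ready(f,c), ready(f,f)}
3. move(f,e)  →  {above(c), above(e), above(f), at(f), clear(f), marked(c,a), marked(e,e), marked(f,f), ready(a,a), ready(e,f), ready(f,c)}
optimal plan length = 3; 3 ≤ 3

Yes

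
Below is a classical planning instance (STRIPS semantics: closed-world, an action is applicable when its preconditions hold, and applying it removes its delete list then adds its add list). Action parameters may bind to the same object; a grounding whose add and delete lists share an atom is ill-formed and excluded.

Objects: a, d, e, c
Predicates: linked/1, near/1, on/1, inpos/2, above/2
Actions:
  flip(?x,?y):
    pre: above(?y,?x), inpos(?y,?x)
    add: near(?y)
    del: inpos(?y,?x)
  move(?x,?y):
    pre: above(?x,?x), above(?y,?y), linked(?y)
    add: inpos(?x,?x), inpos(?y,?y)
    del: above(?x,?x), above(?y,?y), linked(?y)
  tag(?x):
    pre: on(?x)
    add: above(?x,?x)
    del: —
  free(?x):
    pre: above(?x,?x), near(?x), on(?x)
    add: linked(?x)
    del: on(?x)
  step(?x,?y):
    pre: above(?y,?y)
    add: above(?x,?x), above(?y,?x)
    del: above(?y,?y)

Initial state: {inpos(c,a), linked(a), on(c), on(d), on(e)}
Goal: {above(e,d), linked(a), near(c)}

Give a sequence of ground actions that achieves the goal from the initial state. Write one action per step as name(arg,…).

1. tag(e)  →  {above(e,e), inpos(c,a), linked(a), on(c), on(d), on(e)}
2. tag(c)  →  {above(c,c), above(e,e), inpos(c,a), linked(a), on(c), on(d), on(e)}
3. step(a,c)  →  {above(a,a), above(c,a), above(e,e), inpos(c,a), linked(a), on(c), on(d), on(e)}
4. flip(a,c)  →  {above(a,a), above(c,a), above(e,e), linked(a), near(c), on(c), on(d), on(e)}
5. step(d,e)  →  {above(a,a), above(c,a), above(d,d), above(e,d), linked(a), near(c), on(c), on(d), on(e)}

tag(e); tag(c); step(a,c); flip(a,c); step(d,e)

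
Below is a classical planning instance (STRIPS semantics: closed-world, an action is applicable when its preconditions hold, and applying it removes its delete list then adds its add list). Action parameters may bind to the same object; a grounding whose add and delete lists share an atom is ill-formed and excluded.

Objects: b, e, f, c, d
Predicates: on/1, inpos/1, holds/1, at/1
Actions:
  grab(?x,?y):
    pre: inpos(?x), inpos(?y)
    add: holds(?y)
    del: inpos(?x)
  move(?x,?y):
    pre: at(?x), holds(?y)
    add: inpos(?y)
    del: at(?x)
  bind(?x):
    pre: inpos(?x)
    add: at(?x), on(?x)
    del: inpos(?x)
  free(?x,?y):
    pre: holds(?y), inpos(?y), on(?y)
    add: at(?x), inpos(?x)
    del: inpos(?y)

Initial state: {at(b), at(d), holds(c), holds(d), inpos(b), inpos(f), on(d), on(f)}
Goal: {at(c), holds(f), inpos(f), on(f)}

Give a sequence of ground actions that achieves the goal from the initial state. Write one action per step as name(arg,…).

grab(b,f); move(b,c); bind(c)

1. grab(b,f)  →  {at(b), at(d), holds(c), holds(d), holds(f), inpos(f), on(d), on(f)}
2. move(b,c)  →  {at(d), holds(c), holds(d), holds(f), inpos(c), inpos(f), on(d), on(f)}
3. bind(c)  →  {at(c), at(d), holds(c), holds(d), holds(f), inpos(f), on(c), on(d), on(f)}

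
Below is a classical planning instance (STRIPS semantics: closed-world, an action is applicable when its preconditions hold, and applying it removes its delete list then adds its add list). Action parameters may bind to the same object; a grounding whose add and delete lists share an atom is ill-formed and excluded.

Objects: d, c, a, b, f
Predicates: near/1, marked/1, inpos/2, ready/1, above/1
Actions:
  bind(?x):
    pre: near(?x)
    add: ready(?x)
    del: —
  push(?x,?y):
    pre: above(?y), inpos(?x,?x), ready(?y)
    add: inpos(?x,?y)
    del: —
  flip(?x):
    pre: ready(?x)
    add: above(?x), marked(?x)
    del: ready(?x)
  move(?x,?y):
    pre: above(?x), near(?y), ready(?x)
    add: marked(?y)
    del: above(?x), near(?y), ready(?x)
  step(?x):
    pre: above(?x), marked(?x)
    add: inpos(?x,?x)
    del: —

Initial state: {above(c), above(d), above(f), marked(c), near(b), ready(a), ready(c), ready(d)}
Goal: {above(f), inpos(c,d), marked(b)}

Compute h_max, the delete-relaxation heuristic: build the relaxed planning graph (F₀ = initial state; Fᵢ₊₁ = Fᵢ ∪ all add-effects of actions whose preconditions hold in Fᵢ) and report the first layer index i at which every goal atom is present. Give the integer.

F0 = init (8 atoms)
F1 = F0 ∪ {above(a), inpos(c,c), marked(a), marked(b), marked(d), ready(b)}  (14 atoms)
F2 = F1 ∪ {above(b), inpos(a,a), inpos(c,a), inpos(c,d), inpos(d,d)}  (19 atoms)
goal ⊆ F2  ⇒  h_max = 2

2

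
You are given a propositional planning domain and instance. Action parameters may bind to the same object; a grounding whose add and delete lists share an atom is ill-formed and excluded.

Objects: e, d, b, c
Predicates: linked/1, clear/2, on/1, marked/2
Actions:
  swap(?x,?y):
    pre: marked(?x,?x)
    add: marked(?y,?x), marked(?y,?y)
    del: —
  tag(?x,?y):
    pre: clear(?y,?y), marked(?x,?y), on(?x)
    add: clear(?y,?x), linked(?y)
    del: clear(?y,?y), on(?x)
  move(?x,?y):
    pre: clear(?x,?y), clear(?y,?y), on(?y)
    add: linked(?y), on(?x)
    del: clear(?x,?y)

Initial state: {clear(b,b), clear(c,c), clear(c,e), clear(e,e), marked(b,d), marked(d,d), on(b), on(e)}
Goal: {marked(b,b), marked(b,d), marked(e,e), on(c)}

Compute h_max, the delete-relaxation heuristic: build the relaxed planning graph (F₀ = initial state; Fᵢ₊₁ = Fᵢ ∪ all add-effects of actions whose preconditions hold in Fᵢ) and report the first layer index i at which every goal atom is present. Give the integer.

F0 = init (8 atoms)
F1 = F0 ∪ {linked(b), linked(e), marked(b,b), marked(c,c), marked(c,d), marked(e,d), marked(e,e), on(c)}  (16 atoms)
goal ⊆ F1  ⇒  h_max = 1

1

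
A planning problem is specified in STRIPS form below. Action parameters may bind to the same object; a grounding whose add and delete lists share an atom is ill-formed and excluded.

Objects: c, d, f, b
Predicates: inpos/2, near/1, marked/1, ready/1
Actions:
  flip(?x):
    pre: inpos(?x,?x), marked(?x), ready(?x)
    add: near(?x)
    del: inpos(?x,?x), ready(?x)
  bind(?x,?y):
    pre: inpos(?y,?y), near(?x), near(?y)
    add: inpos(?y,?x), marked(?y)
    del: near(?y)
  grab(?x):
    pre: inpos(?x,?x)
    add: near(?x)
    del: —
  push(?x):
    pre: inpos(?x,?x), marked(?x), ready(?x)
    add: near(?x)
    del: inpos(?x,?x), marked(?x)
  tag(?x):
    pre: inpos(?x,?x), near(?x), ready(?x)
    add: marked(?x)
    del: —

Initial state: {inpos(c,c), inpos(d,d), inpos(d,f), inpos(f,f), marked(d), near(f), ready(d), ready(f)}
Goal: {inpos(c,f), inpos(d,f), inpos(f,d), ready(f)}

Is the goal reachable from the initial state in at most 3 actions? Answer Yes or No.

No

1. flip(d)  →  {inpos(c,c), inpos(d,f), inpos(f,f), marked(d), near(d), near(f), ready(f)}
2. grab(c)  →  {inpos(c,c), inpos(d,f), inpos(f,f), marked(d), near(c), near(d), near(f), ready(f)}
3. bind(f,c)  →  {inpos(c,c), inpos(c,f), inpos(d,f), inpos(f,f), marked(c), marked(d), near(d), near(f), ready(f)}
4. bind(d,f)  →  {inpos(c,c), inpos(c,f), inpos(d,f), inpos(f,d), inpos(f,f), marked(c), marked(d), marked(f), near(d), ready(f)}
optimal plan length = 4; 4 > 3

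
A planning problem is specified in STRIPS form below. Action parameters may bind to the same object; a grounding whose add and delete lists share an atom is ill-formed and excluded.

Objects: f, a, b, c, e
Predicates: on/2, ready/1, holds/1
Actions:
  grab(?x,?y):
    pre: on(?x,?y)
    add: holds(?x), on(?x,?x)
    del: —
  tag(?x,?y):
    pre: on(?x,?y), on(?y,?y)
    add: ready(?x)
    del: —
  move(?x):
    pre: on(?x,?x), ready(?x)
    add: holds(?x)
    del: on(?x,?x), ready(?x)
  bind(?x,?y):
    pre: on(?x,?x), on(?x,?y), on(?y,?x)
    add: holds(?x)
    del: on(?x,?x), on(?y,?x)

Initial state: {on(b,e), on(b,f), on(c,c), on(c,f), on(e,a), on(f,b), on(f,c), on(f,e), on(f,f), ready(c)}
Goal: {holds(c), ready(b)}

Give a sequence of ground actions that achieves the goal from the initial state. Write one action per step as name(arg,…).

grab(c,f); tag(b,f)

1. grab(c,f)  →  {holds(c), on(b,e), on(b,f), on(c,c), on(c,f), on(e,a), on(f,b), on(f,c), on(f,e), on(f,f), ready(c)}
2. tag(b,f)  →  {holds(c), on(b,e), on(b,f), on(c,c), on(c,f), on(e,a), on(f,b), on(f,c), on(f,e), on(f,f), ready(b), ready(c)}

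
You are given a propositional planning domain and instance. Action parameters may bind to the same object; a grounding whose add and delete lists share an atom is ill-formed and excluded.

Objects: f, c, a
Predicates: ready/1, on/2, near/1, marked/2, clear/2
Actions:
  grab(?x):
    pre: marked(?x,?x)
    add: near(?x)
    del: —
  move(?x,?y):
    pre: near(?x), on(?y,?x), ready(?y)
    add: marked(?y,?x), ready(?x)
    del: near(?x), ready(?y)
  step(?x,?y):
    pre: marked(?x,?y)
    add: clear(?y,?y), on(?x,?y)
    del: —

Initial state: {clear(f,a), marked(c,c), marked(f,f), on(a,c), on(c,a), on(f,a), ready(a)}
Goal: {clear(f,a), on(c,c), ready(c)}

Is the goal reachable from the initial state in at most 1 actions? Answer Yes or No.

1. grab(c)  →  {clear(f,a), marked(c,c), marked(f,f), near(c), on(a,c), on(c,a), on(f,a), ready(a)}
2. move(c,a)  →  {clear(f,a), marked(a,c), marked(c,c), marked(f,f), on(a,c), on(c,a), on(f,a), ready(c)}
3. step(c,c)  →  {clear(c,c), clear(f,a), marked(a,c), marked(c,c), marked(f,f), on(a,c), on(c,a), on(c,c), on(f,a), ready(c)}
optimal plan length = 3; 3 > 1

No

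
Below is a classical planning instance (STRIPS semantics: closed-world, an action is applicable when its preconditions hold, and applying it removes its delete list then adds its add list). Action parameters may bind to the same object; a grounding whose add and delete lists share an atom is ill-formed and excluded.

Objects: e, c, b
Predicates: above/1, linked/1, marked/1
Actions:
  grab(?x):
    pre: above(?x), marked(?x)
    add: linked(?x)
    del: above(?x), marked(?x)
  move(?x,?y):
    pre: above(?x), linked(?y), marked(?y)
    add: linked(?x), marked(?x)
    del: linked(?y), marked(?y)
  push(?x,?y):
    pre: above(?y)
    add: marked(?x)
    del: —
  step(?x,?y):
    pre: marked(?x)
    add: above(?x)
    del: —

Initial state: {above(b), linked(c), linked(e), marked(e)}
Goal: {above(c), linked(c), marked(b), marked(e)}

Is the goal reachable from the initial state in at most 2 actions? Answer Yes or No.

No

1. push(c,b)  →  {above(b), linked(c), linked(e), marked(c), marked(e)}
2. push(b,b)  →  {above(b), linked(c), linked(e), marked(b), marked(c), marked(e)}
3. step(c,e)  →  {above(b), above(c), linked(c), linked(e), marked(b), marked(c), marked(e)}
optimal plan length = 3; 3 > 2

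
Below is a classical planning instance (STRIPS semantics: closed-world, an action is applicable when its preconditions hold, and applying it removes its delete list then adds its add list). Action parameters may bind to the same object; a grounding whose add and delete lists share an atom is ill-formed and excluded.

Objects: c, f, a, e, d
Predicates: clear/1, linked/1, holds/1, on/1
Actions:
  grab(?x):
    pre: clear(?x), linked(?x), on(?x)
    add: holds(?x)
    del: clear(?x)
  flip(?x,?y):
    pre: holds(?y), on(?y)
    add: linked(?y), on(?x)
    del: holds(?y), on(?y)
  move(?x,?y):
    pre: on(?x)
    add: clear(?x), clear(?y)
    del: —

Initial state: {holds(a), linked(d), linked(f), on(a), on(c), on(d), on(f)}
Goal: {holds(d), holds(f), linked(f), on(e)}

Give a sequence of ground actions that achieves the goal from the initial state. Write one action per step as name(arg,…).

flip(e,a); move(f,d); grab(f); grab(d)

1. flip(e,a)  →  {linked(a), linked(d), linked(f), on(c), on(d), on(e), on(f)}
2. move(f,d)  →  {clear(d), clear(f), linked(a), linked(d), linked(f), on(c), on(d), on(e), on(f)}
3. grab(f)  →  {clear(d), holds(f), linked(a), linked(d), linked(f), on(c), on(d), on(e), on(f)}
4. grab(d)  →  {holds(d), holds(f), linked(a), linked(d), linked(f), on(c), on(d), on(e), on(f)}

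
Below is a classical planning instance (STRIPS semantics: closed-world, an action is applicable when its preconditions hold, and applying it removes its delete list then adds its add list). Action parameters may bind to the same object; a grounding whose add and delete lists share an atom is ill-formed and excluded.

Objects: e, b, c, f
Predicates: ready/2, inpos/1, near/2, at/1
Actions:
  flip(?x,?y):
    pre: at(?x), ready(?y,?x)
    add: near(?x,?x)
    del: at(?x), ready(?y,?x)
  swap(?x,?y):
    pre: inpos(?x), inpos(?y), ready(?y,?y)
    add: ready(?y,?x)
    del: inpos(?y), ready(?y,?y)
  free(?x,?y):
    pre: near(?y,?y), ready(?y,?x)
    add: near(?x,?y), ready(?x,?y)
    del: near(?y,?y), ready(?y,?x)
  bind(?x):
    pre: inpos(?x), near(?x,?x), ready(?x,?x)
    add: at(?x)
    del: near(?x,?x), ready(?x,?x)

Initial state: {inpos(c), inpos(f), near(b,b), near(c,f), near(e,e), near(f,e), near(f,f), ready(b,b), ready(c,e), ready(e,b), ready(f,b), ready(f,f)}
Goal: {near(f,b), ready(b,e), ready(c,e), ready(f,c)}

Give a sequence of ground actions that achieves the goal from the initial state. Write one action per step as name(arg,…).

swap(c,f); free(b,e); free(b,f); free(f,b)

1. swap(c,f)  →  {inpos(c), near(b,b), near(c,f), near(e,e), near(f,e), near(f,f), ready(b,b), ready(c,e), ready(e,b), ready(f,b), ready(f,c)}
2. free(b,e)  →  {inpos(c), near(b,b), near(b,e), near(c,f), near(f,e), near(f,f), ready(b,b), ready(b,e), ready(c,e), ready(f,b), ready(f,c)}
3. free(b,f)  →  {inpos(c), near(b,b), near(b,e), near(b,f), near(c,f), near(f,e), ready(b,b), ready(b,e), ready(b,f), ready(c,e), ready(f,c)}
4. free(f,b)  →  {inpos(c), near(b,e), near(b,f), near(c,f), near(f,b), near(f,e), ready(b,b), ready(b,e), ready(c,e), ready(f,b), ready(f,c)}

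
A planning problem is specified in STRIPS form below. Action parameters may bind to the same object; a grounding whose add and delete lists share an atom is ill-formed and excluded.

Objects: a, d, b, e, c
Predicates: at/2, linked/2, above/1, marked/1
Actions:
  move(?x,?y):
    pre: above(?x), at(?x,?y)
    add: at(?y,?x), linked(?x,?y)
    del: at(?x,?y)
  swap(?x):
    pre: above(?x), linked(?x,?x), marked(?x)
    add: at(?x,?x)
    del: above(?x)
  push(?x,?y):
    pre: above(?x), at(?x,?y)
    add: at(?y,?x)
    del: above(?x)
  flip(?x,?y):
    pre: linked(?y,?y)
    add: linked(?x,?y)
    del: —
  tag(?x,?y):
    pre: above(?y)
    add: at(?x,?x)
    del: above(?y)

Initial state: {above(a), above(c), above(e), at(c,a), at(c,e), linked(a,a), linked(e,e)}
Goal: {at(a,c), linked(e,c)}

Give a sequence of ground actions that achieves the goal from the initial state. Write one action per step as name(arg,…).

1. move(c,a)  →  {above(a), above(c), above(e), at(a,c), at(c,e), linked(a,a), linked(c,a), linked(e,e)}
2. move(c,e)  →  {above(a), above(c), above(e), at(a,c), at(e,c), linked(a,a), linked(c,a), linked(c,e), linked(e,e)}
3. move(e,c)  →  {above(a), above(c), above(e), at(a,c), at(c,e), linked(a,a), linked(c,a), linked(c,e), linked(e,c), linked(e,e)}

move(c,a); move(c,e); move(e,c)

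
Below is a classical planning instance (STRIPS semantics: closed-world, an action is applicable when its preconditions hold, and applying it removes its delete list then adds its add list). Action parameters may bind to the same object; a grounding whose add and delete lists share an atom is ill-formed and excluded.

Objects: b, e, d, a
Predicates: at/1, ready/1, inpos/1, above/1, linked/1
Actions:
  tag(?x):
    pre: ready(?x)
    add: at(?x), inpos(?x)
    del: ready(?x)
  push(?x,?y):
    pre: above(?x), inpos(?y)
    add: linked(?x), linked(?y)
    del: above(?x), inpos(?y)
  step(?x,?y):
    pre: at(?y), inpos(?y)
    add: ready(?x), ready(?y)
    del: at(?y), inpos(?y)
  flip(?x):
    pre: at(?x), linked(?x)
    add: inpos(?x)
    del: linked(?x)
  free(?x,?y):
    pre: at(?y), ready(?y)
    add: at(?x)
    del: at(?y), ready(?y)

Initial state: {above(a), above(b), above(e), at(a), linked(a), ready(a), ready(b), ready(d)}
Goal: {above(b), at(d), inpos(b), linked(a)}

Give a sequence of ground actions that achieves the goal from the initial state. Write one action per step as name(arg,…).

1. tag(b)  →  {above(a), above(b), above(e), at(a), at(b), inpos(b), linked(a), ready(a), ready(d)}
2. tag(d)  →  {above(a), above(b), above(e), at(a), at(b), at(d), inpos(b), inpos(d), linked(a), ready(a)}

tag(b); tag(d)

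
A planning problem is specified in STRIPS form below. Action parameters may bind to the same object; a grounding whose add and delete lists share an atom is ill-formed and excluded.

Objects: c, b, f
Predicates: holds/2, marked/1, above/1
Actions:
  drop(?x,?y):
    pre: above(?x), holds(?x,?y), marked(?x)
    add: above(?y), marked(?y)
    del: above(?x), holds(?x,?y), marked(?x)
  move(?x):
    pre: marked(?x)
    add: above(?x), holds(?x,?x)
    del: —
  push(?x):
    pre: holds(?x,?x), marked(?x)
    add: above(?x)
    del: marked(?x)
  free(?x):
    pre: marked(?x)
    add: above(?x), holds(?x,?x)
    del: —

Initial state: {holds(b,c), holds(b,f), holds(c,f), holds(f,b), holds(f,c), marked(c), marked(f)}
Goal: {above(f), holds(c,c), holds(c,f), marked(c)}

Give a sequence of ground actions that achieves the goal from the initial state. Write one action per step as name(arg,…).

move(c); move(f)

1. move(c)  →  {above(c), holds(b,c), holds(b,f), holds(c,c), holds(c,f), holds(f,b), holds(f,c), marked(c), marked(f)}
2. move(f)  →  {above(c), above(f), holds(b,c), holds(b,f), holds(c,c), holds(c,f), holds(f,b), holds(f,c), holds(f,f), marked(c), marked(f)}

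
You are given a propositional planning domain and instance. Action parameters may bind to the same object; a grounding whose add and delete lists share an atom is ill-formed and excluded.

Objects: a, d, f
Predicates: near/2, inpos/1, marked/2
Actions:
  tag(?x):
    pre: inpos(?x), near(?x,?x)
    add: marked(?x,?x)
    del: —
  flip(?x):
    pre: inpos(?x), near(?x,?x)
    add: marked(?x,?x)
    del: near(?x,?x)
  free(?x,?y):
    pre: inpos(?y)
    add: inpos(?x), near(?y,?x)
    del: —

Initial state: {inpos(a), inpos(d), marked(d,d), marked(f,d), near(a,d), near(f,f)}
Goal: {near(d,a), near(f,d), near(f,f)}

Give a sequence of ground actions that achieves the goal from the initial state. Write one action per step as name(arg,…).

free(a,d); free(f,a); free(d,f)

1. free(a,d)  →  {inpos(a), inpos(d), marked(d,d), marked(f,d), near(a,d), near(d,a), near(f,f)}
2. free(f,a)  →  {inpos(a), inpos(d), inpos(f), marked(d,d), marked(f,d), near(a,d), near(a,f), near(d,a), near(f,f)}
3. free(d,f)  →  {inpos(a), inpos(d), inpos(f), marked(d,d), marked(f,d), near(a,d), near(a,f), near(d,a), near(f,d), near(f,f)}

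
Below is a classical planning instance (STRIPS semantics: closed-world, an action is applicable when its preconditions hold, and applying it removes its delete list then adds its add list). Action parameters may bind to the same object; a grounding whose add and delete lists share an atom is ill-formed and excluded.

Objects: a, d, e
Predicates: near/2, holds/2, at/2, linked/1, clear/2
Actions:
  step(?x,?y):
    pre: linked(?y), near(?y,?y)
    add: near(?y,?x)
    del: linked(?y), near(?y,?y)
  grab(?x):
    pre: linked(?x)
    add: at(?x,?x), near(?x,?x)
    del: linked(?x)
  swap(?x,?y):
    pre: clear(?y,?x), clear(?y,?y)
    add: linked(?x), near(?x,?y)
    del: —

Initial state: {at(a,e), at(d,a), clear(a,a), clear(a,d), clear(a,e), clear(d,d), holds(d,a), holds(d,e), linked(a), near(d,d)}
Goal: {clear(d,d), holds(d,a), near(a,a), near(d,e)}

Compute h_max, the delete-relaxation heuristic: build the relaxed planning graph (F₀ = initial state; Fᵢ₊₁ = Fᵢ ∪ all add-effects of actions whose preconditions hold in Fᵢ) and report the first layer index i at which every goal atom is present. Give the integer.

F0 = init (10 atoms)
F1 = F0 ∪ {at(a,a), linked(d), linked(e), near(a,a), near(d,a), near(e,a)}  (16 atoms)
F2 = F1 ∪ {at(d,d), at(e,e), near(a,d), near(a,e), near(d,e), near(e,e)}  (22 atoms)
goal ⊆ F2  ⇒  h_max = 2

2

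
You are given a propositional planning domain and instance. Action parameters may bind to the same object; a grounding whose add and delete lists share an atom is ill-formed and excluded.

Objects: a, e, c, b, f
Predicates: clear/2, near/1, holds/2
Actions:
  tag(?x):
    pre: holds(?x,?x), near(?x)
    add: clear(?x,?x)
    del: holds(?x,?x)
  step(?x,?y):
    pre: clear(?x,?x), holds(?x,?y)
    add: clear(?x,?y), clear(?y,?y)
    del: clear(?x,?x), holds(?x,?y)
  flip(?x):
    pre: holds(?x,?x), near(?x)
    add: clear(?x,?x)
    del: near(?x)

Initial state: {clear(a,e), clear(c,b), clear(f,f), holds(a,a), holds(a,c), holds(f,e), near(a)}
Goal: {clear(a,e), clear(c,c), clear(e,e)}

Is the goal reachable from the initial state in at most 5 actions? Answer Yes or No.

Yes

1. tag(a)  →  {clear(a,a), clear(a,e), clear(c,b), clear(f,f), holds(a,c), holds(f,e), near(a)}
2. step(a,c)  →  {clear(a,c), clear(a,e), clear(c,b), clear(c,c), clear(f,f), holds(f,e), near(a)}
3. step(f,e)  →  {clear(a,c), clear(a,e), clear(c,b), clear(c,c), clear(e,e), clear(f,e), near(a)}
optimal plan length = 3; 3 ≤ 5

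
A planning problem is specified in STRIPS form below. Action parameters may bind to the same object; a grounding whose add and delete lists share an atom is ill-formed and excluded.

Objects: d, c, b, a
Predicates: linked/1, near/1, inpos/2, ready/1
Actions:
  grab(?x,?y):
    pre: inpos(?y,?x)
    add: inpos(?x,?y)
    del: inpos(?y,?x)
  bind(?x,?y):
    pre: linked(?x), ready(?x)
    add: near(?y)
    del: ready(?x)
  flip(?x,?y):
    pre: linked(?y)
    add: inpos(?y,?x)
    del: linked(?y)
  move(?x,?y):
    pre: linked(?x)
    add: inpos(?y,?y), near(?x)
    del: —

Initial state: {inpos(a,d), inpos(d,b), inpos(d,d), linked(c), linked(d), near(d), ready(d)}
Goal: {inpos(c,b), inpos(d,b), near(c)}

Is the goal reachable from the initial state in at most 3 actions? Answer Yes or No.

1. bind(d,c)  →  {inpos(a,d), inpos(d,b), inpos(d,d), linked(c), linked(d), near(c), near(d)}
2. flip(b,c)  →  {inpos(a,d), inpos(c,b), inpos(d,b), inpos(d,d), linked(d), near(c), near(d)}
optimal plan length = 2; 2 ≤ 3

Yes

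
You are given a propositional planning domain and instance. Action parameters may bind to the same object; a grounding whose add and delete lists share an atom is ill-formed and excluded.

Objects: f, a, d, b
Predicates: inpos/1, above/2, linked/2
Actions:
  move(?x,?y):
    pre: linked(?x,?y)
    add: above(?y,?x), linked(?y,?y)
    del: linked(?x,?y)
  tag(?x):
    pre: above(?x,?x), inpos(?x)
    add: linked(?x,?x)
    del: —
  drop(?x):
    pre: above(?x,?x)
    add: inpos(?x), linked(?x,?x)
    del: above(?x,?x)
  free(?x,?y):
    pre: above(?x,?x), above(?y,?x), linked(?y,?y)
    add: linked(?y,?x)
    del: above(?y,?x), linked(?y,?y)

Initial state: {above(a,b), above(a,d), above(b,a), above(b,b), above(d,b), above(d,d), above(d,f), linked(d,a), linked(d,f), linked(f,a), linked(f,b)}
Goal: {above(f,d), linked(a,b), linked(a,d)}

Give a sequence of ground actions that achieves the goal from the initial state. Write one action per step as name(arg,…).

move(f,a); move(d,f); free(d,a); move(d,a); free(b,a)

1. move(f,a)  →  {above(a,b), above(a,d), above(a,f), above(b,a), above(b,b), above(d,b), above(d,d), above(d,f), linked(a,a), linked(d,a), linked(d,f), linked(f,b)}
2. move(d,f)  →  {above(a,b), above(a,d), above(a,f), above(b,a), above(b,b), above(d,b), above(d,d), above(d,f), above(f,d), linked(a,a), linked(d,a), linked(f,b), linked(f,f)}
3. free(d,a)  →  {above(a,b), above(a,f), above(b,a), above(b,b), above(d,b), above(d,d), above(d,f), above(f,d), linked(a,d), linked(d,a), linked(f,b), linked(f,f)}
4. move(d,a)  →  {above(a,b), above(a,d), above(a,f), above(b,a), above(b,b), above(d,b), above(d,d), above(d,f), above(f,d), linked(a,a), linked(a,d), linked(f,b), linked(f,f)}
5. free(b,a)  →  {above(a,d), above(a,f), above(b,a), above(b,b), above(d,b), above(d,d), above(d,f), above(f,d), linked(a,b), linked(a,d), linked(f,b), linked(f,f)}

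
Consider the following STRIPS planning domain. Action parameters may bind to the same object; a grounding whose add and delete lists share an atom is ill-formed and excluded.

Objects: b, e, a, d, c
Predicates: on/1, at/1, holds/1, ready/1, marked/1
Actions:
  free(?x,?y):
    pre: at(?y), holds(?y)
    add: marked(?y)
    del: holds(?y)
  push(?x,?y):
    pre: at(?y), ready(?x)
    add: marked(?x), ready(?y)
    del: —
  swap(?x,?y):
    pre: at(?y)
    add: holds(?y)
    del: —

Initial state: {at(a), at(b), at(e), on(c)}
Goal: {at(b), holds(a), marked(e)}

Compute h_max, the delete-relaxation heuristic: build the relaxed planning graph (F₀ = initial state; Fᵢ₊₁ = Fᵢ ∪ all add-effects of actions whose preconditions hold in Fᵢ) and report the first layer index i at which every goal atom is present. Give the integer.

2

F0 = init (4 atoms)
F1 = F0 ∪ {holds(a), holds(b), holds(e)}  (7 atoms)
F2 = F1 ∪ {marked(a), marked(b), marked(e)}  (10 atoms)
goal ⊆ F2  ⇒  h_max = 2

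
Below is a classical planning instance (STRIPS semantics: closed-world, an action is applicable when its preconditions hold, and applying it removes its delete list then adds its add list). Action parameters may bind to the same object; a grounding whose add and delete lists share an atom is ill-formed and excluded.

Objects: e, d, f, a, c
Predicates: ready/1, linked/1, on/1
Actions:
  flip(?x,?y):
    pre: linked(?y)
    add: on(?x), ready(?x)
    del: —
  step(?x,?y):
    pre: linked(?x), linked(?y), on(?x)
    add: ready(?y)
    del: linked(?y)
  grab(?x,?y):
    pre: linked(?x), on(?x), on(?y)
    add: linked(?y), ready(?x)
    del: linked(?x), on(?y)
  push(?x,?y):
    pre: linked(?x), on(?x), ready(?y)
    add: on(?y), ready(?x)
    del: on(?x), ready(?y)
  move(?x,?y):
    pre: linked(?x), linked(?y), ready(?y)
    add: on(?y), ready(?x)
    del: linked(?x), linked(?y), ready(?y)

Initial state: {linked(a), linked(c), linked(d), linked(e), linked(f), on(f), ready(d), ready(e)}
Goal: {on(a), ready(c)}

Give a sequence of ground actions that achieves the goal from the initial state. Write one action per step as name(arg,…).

flip(a,e); flip(c,e)

1. flip(a,e)  →  {linked(a), linked(c), linked(d), linked(e), linked(f), on(a), on(f), ready(a), ready(d), ready(e)}
2. flip(c,e)  →  {linked(a), linked(c), linked(d), linked(e), linked(f), on(a), on(c), on(f), ready(a), ready(c), ready(d), ready(e)}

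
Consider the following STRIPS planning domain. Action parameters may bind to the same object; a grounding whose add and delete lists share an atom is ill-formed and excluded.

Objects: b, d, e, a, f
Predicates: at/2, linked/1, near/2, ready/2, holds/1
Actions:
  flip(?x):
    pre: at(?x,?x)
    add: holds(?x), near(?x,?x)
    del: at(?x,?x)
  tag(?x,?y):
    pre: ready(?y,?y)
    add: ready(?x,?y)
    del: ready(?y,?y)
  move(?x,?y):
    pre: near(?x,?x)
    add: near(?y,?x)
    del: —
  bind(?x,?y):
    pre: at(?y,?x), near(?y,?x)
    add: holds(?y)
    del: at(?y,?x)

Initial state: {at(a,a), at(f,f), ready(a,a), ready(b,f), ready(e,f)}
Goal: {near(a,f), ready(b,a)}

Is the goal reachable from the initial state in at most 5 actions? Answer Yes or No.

Yes

1. flip(f)  →  {at(a,a), holds(f), near(f,f), ready(a,a), ready(b,f), ready(e,f)}
2. tag(b,a)  →  {at(a,a), holds(f), near(f,f), ready(b,a), ready(b,f), ready(e,f)}
3. move(f,a)  →  {at(a,a), holds(f), near(a,f), near(f,f), ready(b,a), ready(b,f), ready(e,f)}
optimal plan length = 3; 3 ≤ 5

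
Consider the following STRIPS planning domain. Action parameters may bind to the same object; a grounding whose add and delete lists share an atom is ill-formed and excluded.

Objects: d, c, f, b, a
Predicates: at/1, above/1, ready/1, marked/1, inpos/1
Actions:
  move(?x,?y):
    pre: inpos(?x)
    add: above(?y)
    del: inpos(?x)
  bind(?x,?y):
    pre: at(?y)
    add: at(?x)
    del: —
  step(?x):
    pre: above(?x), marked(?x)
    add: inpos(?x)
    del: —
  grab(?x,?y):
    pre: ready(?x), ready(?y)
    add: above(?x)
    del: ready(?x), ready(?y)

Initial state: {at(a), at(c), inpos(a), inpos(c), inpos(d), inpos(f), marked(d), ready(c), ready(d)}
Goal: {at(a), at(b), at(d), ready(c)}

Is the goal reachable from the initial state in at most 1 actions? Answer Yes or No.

1. bind(d,c)  →  {at(a), at(c), at(d), inpos(a), inpos(c), inpos(d), inpos(f), marked(d), ready(c), ready(d)}
2. bind(b,d)  →  {at(a), at(b), at(c), at(d), inpos(a), inpos(c), inpos(d), inpos(f), marked(d), ready(c), ready(d)}
optimal plan length = 2; 2 > 1

No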